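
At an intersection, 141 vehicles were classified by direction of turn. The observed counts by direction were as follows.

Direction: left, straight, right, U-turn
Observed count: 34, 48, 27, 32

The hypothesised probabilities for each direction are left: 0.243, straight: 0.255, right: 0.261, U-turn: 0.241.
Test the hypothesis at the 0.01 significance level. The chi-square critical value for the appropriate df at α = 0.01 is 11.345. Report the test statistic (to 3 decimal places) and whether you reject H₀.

6.763; do not reject

Expected counts E_i = n·p_i: 141×0.243 = 34.263, 141×0.255 = 35.955, 141×0.261 = 36.801, 141×0.241 = 33.981.
χ² = (34−34.263)²/34.263 + (48−35.955)²/35.955 + (27−36.801)²/36.801 + (32−33.981)²/33.981
   = 0.0020 + 4.0351 + 2.6102 + 0.1155
Sum = 6.763
df = 3. Since 6.763 < 11.345, we do not reject H₀.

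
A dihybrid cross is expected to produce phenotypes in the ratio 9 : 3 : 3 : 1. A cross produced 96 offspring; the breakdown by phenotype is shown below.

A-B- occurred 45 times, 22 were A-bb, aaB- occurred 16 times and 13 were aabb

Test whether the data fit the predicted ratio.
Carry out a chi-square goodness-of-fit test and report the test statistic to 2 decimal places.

10.78

Ratio total = 16. Expected counts: 96×9/16 = 54, 96×3/16 = 18, 96×3/16 = 18, 96×1/16 = 6.
A-B-: (45 − 54)²/54 = 81/54 = 1.500
A-bb: (22 − 18)²/18 = 16/18 = 0.889
aaB-: (16 − 18)²/18 = 4/18 = 0.222
aabb: (13 − 6)²/6 = 49/6 = 8.167
Sum = 10.78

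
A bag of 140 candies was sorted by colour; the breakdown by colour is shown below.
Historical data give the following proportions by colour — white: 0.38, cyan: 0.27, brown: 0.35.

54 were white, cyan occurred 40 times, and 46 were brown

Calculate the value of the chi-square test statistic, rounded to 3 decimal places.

Expected counts E_i = n·p_i: 140×0.38 = 53.2, 140×0.27 = 37.8, 140×0.35 = 49.
cat         O        E   (O−E)²/E
white      54     53.2     0.0120
cyan       40     37.8     0.1280
brown      46       49     0.1837
Sum = 0.324

0.324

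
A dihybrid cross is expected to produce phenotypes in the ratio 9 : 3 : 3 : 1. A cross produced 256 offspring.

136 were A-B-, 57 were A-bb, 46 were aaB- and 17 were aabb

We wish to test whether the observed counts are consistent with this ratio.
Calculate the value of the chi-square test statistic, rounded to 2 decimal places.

2.28

Ratio total = 16. Expected counts: 256×9/16 = 144, 256×3/16 = 48, 256×3/16 = 48, 256×1/16 = 16.
χ² = (136−144)²/144 + (57−48)²/48 + (46−48)²/48 + (17−16)²/16
   = 0.444 + 1.688 + 0.083 + 0.063
Sum = 2.28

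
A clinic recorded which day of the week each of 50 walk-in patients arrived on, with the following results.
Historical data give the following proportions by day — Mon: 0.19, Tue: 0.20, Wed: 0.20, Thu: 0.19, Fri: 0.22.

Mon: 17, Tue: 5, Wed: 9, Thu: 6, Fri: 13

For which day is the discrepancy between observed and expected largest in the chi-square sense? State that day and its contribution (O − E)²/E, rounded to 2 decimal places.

Expected counts E_i = n·p_i: 50×0.19 = 9.5, 50×0.20 = 10, 50×0.20 = 10, 50×0.19 = 9.5, 50×0.22 = 11.
Mon: (17 − 9.5)²/9.5 = 56.25/9.5 = 5.921
Tue: (5 − 10)²/10 = 25/10 = 2.500
Wed: (9 − 10)²/10 = 1/10 = 0.100
Thu: (6 − 9.5)²/9.5 = 12.25/9.5 = 1.289
Fri: (13 − 11)²/11 = 4/11 = 0.364
The largest term is for Mon: 5.92.

Mon, 5.92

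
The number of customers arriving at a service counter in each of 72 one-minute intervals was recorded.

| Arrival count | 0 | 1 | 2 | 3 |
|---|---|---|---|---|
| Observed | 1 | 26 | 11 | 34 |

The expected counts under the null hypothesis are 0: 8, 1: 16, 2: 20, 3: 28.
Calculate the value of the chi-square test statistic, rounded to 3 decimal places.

17.711

0: (1 − 8)²/8 = 49/8 = 6.1250
1: (26 − 16)²/16 = 100/16 = 6.2500
2: (11 − 20)²/20 = 81/20 = 4.0500
3: (34 − 28)²/28 = 36/28 = 1.2857
Sum = 17.711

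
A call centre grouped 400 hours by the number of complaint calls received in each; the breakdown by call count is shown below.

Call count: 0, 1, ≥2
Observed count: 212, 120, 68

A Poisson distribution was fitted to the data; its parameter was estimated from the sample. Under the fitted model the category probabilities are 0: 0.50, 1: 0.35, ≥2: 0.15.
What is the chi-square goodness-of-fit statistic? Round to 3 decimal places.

4.644

Expected counts E_i = n·p_i: 400×0.50 = 200, 400×0.35 = 140, 400×0.15 = 60.
0: (212 − 200)²/200 = 144/200 = 0.7200
1: (120 − 140)²/140 = 400/140 = 2.8571
≥2: (68 − 60)²/60 = 64/60 = 1.0667
Sum = 4.644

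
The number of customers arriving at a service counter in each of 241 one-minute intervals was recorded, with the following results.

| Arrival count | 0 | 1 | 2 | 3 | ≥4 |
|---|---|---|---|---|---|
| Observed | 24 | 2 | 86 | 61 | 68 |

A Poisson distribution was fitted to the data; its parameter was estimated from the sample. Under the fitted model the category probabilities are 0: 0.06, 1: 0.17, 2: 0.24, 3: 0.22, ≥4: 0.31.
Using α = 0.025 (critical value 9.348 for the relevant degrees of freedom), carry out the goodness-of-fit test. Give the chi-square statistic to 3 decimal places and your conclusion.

Expected counts E_i = n·p_i: 241×0.06 = 14.46, 241×0.17 = 40.97, 241×0.24 = 57.84, 241×0.22 = 53.02, 241×0.31 = 74.71.
0: (24 − 14.46)²/14.46 = 91.0116/14.46 = 6.2940
1: (2 − 40.97)²/40.97 = 1518.6609/40.97 = 37.0676
2: (86 − 57.84)²/57.84 = 792.9856/57.84 = 13.7100
3: (61 − 53.02)²/53.02 = 63.6804/53.02 = 1.2011
≥4: (68 − 74.71)²/74.71 = 45.0241/74.71 = 0.6027
Sum = 58.875
df = 3. Since 58.875 > 9.348, we reject H₀.

58.875; reject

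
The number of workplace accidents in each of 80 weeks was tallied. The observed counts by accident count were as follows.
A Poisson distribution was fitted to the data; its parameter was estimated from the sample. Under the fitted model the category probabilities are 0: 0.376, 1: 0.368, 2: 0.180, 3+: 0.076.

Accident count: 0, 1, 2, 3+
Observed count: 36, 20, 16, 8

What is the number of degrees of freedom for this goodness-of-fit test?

2

There are k = 4 categories and 1 parameter estimated from the data, so df = 4 − 1 − 1 = 2.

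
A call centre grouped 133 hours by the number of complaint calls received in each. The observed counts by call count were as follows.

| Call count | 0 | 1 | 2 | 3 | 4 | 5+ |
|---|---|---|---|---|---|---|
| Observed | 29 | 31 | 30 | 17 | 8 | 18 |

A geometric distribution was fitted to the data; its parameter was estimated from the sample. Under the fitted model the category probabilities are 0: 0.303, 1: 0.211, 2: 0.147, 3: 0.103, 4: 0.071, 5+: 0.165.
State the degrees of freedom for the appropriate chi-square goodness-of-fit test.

4

There are k = 6 categories and 1 parameter estimated from the data, so df = 6 − 1 − 1 = 4.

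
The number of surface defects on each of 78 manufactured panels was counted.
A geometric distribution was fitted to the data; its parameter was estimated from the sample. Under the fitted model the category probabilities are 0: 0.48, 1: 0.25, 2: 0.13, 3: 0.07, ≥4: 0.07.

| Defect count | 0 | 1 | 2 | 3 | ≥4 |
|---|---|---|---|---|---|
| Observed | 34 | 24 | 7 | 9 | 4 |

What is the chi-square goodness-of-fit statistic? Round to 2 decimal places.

Expected counts E_i = n·p_i: 78×0.48 = 37.44, 78×0.25 = 19.5, 78×0.13 = 10.14, 78×0.07 = 5.46, 78×0.07 = 5.46.
χ² = (34−37.44)²/37.44 + (24−19.5)²/19.5 + (7−10.14)²/10.14 + (9−5.46)²/5.46 + (4−5.46)²/5.46
   = 0.316 + 1.038 + 0.972 + 2.295 + 0.390
Sum = 5.01

5.01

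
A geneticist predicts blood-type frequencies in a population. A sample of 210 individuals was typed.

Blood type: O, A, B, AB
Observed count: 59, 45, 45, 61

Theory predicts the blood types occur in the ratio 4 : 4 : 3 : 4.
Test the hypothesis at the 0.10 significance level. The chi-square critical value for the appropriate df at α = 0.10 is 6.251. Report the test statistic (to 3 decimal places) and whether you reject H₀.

Ratio total = 15. Expected counts: 210×4/15 = 56, 210×4/15 = 56, 210×3/15 = 42, 210×4/15 = 56.
O: (59 − 56)²/56 = 9/56 = 0.1607
A: (45 − 56)²/56 = 121/56 = 2.1607
B: (45 − 42)²/42 = 9/42 = 0.2143
AB: (61 − 56)²/56 = 25/56 = 0.4464
Sum = 2.982
df = 3. Since 2.982 < 6.251, we do not reject H₀.

2.982; do not reject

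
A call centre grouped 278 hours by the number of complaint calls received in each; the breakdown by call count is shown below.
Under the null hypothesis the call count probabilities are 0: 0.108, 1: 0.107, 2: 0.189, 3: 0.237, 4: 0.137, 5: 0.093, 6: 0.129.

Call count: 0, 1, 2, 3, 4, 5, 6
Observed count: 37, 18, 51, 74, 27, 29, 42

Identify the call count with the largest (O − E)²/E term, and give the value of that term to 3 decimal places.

1, 4.638

Expected counts E_i = n·p_i: 278×0.108 = 30.024, 278×0.107 = 29.746, 278×0.189 = 52.542, 278×0.237 = 65.886, 278×0.137 = 38.086, 278×0.093 = 25.854, 278×0.129 = 35.862.
0: (37 − 30.024)²/30.024 = 48.664576/30.024 = 1.6209
1: (18 − 29.746)²/29.746 = 137.968516/29.746 = 4.6382
2: (51 − 52.542)²/52.542 = 2.377764/52.542 = 0.0453
3: (74 − 65.886)²/65.886 = 65.836996/65.886 = 0.9993
4: (27 − 38.086)²/38.086 = 122.899396/38.086 = 3.2269
5: (29 − 25.854)²/25.854 = 9.897316/25.854 = 0.3828
6: (42 − 35.862)²/35.862 = 37.675044/35.862 = 1.0506
The largest term is for 1: 4.638.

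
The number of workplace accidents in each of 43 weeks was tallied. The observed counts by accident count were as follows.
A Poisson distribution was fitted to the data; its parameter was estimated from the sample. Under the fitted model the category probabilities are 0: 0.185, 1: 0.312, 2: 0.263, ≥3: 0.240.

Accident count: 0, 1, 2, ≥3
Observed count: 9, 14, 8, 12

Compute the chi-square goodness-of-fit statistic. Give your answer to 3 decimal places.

1.404

Expected counts E_i = n·p_i: 43×0.185 = 7.955, 43×0.312 = 13.416, 43×0.263 = 11.309, 43×0.240 = 10.32.
χ² = (9−7.955)²/7.955 + (14−13.416)²/13.416 + (8−11.309)²/11.309 + (12−10.32)²/10.32
   = 0.1373 + 0.0254 + 0.9682 + 0.2735
Sum = 1.404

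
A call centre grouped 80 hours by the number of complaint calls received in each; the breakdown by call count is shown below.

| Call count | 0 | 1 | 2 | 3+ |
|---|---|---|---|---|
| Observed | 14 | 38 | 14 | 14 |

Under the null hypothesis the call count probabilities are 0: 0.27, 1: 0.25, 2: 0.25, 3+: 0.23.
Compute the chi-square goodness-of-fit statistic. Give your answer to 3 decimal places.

21.726

Expected counts E_i = n·p_i: 80×0.27 = 21.6, 80×0.25 = 20, 80×0.25 = 20, 80×0.23 = 18.4.
cat         O        E   (O−E)²/E
0          14     21.6     2.6741
1          38       20    16.2000
2          14       20     1.8000
3+         14     18.4     1.0522
Sum = 21.726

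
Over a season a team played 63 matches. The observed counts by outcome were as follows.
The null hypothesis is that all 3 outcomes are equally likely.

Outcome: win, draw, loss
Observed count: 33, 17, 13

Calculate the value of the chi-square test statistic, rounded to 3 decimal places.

Under H₀ each category has probability 1/3, so each expected count is 63/3 = 21.
win: (33 − 21)²/21 = 144/21 = 6.8571
draw: (17 − 21)²/21 = 16/21 = 0.7619
loss: (13 − 21)²/21 = 64/21 = 3.0476
Sum = 10.667

10.667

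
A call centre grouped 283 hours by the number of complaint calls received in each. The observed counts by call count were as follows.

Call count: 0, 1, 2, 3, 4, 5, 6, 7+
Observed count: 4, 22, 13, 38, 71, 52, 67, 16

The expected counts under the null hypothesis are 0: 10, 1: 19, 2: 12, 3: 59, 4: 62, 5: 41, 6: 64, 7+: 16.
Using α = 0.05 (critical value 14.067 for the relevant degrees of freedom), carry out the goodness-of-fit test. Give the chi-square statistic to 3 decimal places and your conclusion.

16.030; reject

cat         O        E   (O−E)²/E
0           4       10     3.6000
1          22       19     0.4737
2          13       12     0.0833
3          38       59     7.4746
4          71       62     1.3065
5          52       41     2.9512
6          67       64     0.1406
7+         16       16     0.0000
Sum = 16.030
df = 7. Since 16.030 > 14.067, we reject H₀.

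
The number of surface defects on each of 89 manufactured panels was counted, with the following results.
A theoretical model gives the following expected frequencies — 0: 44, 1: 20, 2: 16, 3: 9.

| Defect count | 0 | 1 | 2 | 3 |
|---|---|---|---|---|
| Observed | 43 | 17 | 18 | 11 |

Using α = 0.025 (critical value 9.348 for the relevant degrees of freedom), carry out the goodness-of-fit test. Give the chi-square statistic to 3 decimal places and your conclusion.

1.167; do not reject

χ² = (43−44)²/44 + (17−20)²/20 + (18−16)²/16 + (11−9)²/9
   = 0.0227 + 0.4500 + 0.2500 + 0.4444
Sum = 1.167
df = 3. Since 1.167 < 9.348, we do not reject H₀.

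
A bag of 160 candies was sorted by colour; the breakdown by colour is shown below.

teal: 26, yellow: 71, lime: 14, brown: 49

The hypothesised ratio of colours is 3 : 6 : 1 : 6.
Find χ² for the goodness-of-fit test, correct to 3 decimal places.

6.167

Ratio total = 16. Expected counts: 160×3/16 = 30, 160×6/16 = 60, 160×1/16 = 10, 160×6/16 = 60.
cat         O        E   (O−E)²/E
teal       26       30     0.5333
yellow     71       60     2.0167
lime       14       10     1.6000
brown      49       60     2.0167
Sum = 6.167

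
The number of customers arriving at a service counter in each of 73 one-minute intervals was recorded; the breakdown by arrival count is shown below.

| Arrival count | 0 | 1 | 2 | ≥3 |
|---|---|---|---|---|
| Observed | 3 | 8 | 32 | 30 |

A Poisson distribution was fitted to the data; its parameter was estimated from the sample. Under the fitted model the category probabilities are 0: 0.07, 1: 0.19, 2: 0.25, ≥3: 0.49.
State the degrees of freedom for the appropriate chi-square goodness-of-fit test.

2

There are k = 4 categories and 1 parameter estimated from the data, so df = 4 − 1 − 1 = 2.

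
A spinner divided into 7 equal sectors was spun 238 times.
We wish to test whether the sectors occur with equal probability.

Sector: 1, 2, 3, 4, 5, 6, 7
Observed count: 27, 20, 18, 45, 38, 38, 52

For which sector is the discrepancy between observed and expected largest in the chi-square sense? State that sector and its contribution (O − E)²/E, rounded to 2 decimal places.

7, 9.53

Under H₀ each category has probability 1/7, so each expected count is 238/7 = 34.
cat         O        E   (O−E)²/E
1          27       34      1.441
2          20       34      5.765
3          18       34      7.529
4          45       34      3.559
5          38       34      0.471
6          38       34      0.471
7          52       34      9.529
The largest term is for 7: 9.53.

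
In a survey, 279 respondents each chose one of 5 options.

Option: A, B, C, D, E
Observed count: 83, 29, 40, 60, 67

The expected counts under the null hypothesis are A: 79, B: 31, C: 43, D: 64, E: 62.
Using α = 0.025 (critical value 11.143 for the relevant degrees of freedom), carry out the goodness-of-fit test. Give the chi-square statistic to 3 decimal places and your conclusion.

A: (83 − 79)²/79 = 16/79 = 0.2025
B: (29 − 31)²/31 = 4/31 = 0.1290
C: (40 − 43)²/43 = 9/43 = 0.2093
D: (60 − 64)²/64 = 16/64 = 0.2500
E: (67 − 62)²/62 = 25/62 = 0.4032
Sum = 1.194
df = 4. Since 1.194 < 11.143, we do not reject H₀.

1.194; do not reject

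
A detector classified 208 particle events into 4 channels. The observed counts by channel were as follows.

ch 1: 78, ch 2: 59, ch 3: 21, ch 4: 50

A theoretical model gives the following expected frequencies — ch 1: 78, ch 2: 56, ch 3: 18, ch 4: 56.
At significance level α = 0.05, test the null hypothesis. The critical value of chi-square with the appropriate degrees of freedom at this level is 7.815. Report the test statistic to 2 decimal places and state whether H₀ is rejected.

1.30; do not reject

χ² = (78−78)²/78 + (59−56)²/56 + (21−18)²/18 + (50−56)²/56
   = 0.000 + 0.161 + 0.500 + 0.643
Sum = 1.30
df = 3. Since 1.30 < 7.815, we do not reject H₀.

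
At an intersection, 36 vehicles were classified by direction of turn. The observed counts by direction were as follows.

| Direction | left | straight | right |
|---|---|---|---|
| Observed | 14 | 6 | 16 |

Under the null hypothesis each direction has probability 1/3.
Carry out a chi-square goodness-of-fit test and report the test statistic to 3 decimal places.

Under H₀ each category has probability 1/3, so each expected count is 36/3 = 12.
left: (14 − 12)²/12 = 4/12 = 0.3333
straight: (6 − 12)²/12 = 36/12 = 3.0000
right: (16 − 12)²/12 = 16/12 = 1.3333
Sum = 4.667

4.667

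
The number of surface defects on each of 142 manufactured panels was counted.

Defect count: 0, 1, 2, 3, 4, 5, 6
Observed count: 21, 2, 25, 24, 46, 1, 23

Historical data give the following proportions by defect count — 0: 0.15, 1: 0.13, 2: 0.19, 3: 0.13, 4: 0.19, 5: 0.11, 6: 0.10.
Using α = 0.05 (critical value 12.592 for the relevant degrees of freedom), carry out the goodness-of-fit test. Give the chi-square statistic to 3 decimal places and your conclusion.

49.035; reject

Expected counts E_i = n·p_i: 142×0.15 = 21.3, 142×0.13 = 18.46, 142×0.19 = 26.98, 142×0.13 = 18.46, 142×0.19 = 26.98, 142×0.11 = 15.62, 142×0.10 = 14.2.
χ² = (21−21.3)²/21.3 + (2−18.46)²/18.46 + (25−26.98)²/26.98 + (24−18.46)²/18.46 + (46−26.98)²/26.98 + (1−15.62)²/15.62 + (23−14.2)²/14.2
   = 0.0042 + 14.6767 + 0.1453 + 1.6626 + 13.4085 + 13.6840 + 5.4535
Sum = 49.035
df = 6. Since 49.035 > 12.592, we reject H₀.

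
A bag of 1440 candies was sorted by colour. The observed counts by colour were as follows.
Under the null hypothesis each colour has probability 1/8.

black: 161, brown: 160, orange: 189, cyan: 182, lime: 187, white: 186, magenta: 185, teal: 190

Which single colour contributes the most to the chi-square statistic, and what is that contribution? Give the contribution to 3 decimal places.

brown, 2.222

Under H₀ each category has probability 1/8, so each expected count is 1440/8 = 180.
cat          O        E   (O−E)²/E
black      161      180     2.0056
brown      160      180     2.2222
orange     189      180     0.4500
cyan       182      180     0.0222
lime       187      180     0.2722
white      186      180     0.2000
magenta    185      180     0.1389
teal       190      180     0.5556
The largest term is for brown: 2.222.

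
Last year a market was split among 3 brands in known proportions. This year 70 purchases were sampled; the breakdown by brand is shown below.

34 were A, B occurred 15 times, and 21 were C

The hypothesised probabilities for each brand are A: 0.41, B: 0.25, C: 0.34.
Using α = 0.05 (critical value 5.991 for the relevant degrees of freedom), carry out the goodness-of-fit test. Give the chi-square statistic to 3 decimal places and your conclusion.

Expected counts E_i = n·p_i: 70×0.41 = 28.7, 70×0.25 = 17.5, 70×0.34 = 23.8.
cat         O        E   (O−E)²/E
A          34     28.7     0.9787
B          15     17.5     0.3571
C          21     23.8     0.3294
Sum = 1.665
df = 2. Since 1.665 < 5.991, we do not reject H₀.

1.665; do not reject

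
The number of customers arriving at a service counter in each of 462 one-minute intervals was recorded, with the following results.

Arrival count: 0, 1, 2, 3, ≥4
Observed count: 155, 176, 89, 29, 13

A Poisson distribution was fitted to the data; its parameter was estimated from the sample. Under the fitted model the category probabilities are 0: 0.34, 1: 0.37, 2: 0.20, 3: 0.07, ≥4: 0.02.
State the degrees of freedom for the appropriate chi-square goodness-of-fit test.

There are k = 5 categories and 1 parameter estimated from the data, so df = 5 − 1 − 1 = 3.

3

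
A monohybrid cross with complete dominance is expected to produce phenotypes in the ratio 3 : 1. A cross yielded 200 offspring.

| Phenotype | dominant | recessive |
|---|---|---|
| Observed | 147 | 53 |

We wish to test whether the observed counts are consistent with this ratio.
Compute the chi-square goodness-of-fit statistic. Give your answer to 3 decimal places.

0.240

Ratio total = 4. Expected counts: 200×3/4 = 150, 200×1/4 = 50.
cat            O        E   (O−E)²/E
dominant     147      150     0.0600
recessive     53       50     0.1800
Sum = 0.240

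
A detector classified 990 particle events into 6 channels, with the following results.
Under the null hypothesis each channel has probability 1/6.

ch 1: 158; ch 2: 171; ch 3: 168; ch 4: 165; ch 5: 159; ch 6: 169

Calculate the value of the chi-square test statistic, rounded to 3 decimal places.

Under H₀ each category has probability 1/6, so each expected count is 990/6 = 165.
χ² = (158−165)²/165 + (171−165)²/165 + (168−165)²/165 + (165−165)²/165 + (159−165)²/165 + (169−165)²/165
   = 0.2970 + 0.2182 + 0.0545 + 0.0000 + 0.2182 + 0.0970
Sum = 0.885

0.885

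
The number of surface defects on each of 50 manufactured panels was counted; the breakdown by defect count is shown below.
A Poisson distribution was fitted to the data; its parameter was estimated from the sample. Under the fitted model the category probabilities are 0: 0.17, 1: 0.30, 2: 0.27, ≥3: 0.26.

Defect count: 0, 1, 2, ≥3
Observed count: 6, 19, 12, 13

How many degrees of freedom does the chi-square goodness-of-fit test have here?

2

There are k = 4 categories and 1 parameter estimated from the data, so df = 4 − 1 − 1 = 2.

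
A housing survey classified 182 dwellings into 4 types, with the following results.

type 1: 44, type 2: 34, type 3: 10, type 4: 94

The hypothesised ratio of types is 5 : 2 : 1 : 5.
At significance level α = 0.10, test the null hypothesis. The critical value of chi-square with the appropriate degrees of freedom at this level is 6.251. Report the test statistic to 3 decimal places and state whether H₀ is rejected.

Ratio total = 13. Expected counts: 182×5/13 = 70, 182×2/13 = 28, 182×1/13 = 14, 182×5/13 = 70.
χ² = (44−70)²/70 + (34−28)²/28 + (10−14)²/14 + (94−70)²/70
   = 9.6571 + 1.2857 + 1.1429 + 8.2286
Sum = 20.314
df = 3. Since 20.314 > 6.251, we reject H₀.

20.314; reject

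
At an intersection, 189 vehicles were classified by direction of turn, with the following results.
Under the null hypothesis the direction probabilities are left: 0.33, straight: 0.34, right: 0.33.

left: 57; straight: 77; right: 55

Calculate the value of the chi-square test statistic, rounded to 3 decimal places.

Expected counts E_i = n·p_i: 189×0.33 = 62.37, 189×0.34 = 64.26, 189×0.33 = 62.37.
χ² = (57−62.37)²/62.37 + (77−64.26)²/64.26 + (55−62.37)²/62.37
   = 0.4624 + 2.5258 + 0.8709
Sum = 3.859

3.859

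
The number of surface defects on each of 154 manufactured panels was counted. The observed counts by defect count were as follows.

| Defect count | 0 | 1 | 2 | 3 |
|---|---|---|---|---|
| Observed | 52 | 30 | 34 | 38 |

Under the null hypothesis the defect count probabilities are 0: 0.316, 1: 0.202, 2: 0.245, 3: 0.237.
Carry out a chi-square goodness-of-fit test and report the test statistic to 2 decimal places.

Expected counts E_i = n·p_i: 154×0.316 = 48.664, 154×0.202 = 31.108, 154×0.245 = 37.73, 154×0.237 = 36.498.
0: (52 − 48.664)²/48.664 = 11.128896/48.664 = 0.229
1: (30 − 31.108)²/31.108 = 1.227664/31.108 = 0.039
2: (34 − 37.73)²/37.73 = 13.9129/37.73 = 0.369
3: (38 − 36.498)²/36.498 = 2.256004/36.498 = 0.062
Sum = 0.70

0.70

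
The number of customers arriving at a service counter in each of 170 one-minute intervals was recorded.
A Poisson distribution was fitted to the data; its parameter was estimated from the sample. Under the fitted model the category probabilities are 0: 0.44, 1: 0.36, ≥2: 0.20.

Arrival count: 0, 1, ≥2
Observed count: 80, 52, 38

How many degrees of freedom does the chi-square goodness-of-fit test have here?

1

There are k = 3 categories and 1 parameter estimated from the data, so df = 3 − 1 − 1 = 1.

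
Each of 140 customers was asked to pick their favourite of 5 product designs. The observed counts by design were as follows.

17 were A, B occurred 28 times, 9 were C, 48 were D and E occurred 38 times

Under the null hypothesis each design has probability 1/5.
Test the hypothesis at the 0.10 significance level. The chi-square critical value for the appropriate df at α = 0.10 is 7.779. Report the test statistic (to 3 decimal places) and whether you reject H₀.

Expected count for each of the 5 categories: 140/5 = 28.
A: (17 − 28)²/28 = 121/28 = 4.3214
B: (28 − 28)²/28 = 0/28 = 0.0000
C: (9 − 28)²/28 = 361/28 = 12.8929
D: (48 − 28)²/28 = 400/28 = 14.2857
E: (38 − 28)²/28 = 100/28 = 3.5714
Sum = 35.071
df = 4. Since 35.071 > 7.779, we reject H₀.

35.071; reject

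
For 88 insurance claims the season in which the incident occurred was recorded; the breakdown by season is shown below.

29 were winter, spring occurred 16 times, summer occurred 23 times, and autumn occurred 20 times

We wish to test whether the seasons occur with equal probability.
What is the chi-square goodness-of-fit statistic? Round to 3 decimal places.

Under H₀ each category has probability 1/4, so each expected count is 88/4 = 22.
χ² = (29−22)²/22 + (16−22)²/22 + (23−22)²/22 + (20−22)²/22
   = 2.2273 + 1.6364 + 0.0455 + 0.1818
Sum = 4.091

4.091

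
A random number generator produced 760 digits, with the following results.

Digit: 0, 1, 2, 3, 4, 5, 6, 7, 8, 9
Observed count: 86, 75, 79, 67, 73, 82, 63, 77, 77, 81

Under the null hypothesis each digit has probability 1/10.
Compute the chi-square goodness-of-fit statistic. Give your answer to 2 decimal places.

Expected count for each of the 10 categories: 760/10 = 76.
0: (86 − 76)²/76 = 100/76 = 1.316
1: (75 − 76)²/76 = 1/76 = 0.013
2: (79 − 76)²/76 = 9/76 = 0.118
3: (67 − 76)²/76 = 81/76 = 1.066
4: (73 − 76)²/76 = 9/76 = 0.118
5: (82 − 76)²/76 = 36/76 = 0.474
6: (63 − 76)²/76 = 169/76 = 2.224
7: (77 − 76)²/76 = 1/76 = 0.013
8: (77 − 76)²/76 = 1/76 = 0.013
9: (81 − 76)²/76 = 25/76 = 0.329
Sum = 5.68

5.68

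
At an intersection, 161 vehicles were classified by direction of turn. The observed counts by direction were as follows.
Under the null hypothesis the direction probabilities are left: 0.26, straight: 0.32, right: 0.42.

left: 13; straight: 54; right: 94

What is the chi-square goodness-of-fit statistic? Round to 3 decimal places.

Expected counts E_i = n·p_i: 161×0.26 = 41.86, 161×0.32 = 51.52, 161×0.42 = 67.62.
cat           O        E   (O−E)²/E
left         13    41.86    19.8973
straight     54    51.52     0.1194
right        94    67.62    10.2914
Sum = 30.308

30.308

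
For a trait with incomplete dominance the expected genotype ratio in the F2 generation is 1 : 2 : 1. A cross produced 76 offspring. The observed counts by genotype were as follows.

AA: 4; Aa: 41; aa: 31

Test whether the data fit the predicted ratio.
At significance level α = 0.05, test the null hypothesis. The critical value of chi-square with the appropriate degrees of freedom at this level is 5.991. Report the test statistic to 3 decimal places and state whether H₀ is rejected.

19.658; reject

Ratio total = 4. Expected counts: 76×1/4 = 19, 76×2/4 = 38, 76×1/4 = 19.
cat         O        E   (O−E)²/E
AA          4       19    11.8421
Aa         41       38     0.2368
aa         31       19     7.5789
Sum = 19.658
df = 2. Since 19.658 > 5.991, we reject H₀.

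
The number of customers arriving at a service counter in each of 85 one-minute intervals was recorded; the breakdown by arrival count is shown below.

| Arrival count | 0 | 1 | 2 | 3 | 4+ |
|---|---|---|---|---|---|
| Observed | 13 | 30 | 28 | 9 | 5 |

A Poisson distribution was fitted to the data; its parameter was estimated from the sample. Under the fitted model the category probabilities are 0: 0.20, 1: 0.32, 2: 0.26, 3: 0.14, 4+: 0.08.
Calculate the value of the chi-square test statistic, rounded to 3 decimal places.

Expected counts E_i = n·p_i: 85×0.20 = 17, 85×0.32 = 27.2, 85×0.26 = 22.1, 85×0.14 = 11.9, 85×0.08 = 6.8.
0: (13 − 17)²/17 = 16/17 = 0.9412
1: (30 − 27.2)²/27.2 = 7.84/27.2 = 0.2882
2: (28 − 22.1)²/22.1 = 34.81/22.1 = 1.5751
3: (9 − 11.9)²/11.9 = 8.41/11.9 = 0.7067
4+: (5 − 6.8)²/6.8 = 3.24/6.8 = 0.4765
Sum = 3.988

3.988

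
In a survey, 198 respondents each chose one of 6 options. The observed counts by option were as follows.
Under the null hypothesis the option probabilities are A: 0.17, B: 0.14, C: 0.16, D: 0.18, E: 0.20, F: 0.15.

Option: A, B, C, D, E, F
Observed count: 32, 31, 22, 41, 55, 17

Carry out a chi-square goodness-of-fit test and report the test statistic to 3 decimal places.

15.653

Expected counts E_i = n·p_i: 198×0.17 = 33.66, 198×0.14 = 27.72, 198×0.16 = 31.68, 198×0.18 = 35.64, 198×0.20 = 39.6, 198×0.15 = 29.7.
A: (32 − 33.66)²/33.66 = 2.7556/33.66 = 0.0819
B: (31 − 27.72)²/27.72 = 10.7584/27.72 = 0.3881
C: (22 − 31.68)²/31.68 = 93.7024/31.68 = 2.9578
D: (41 − 35.64)²/35.64 = 28.7296/35.64 = 0.8061
E: (55 − 39.6)²/39.6 = 237.16/39.6 = 5.9889
F: (17 − 29.7)²/29.7 = 161.29/29.7 = 5.4306
Sum = 15.653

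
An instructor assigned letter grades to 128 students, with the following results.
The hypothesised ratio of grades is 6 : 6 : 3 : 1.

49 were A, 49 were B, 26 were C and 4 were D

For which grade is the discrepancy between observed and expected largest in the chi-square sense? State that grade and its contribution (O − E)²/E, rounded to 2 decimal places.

D, 2.00

Ratio total = 16. Expected counts: 128×6/16 = 48, 128×6/16 = 48, 128×3/16 = 24, 128×1/16 = 8.
χ² = (49−48)²/48 + (49−48)²/48 + (26−24)²/24 + (4−8)²/8
   = 0.021 + 0.021 + 0.167 + 2.000
The largest term is for D: 2.00.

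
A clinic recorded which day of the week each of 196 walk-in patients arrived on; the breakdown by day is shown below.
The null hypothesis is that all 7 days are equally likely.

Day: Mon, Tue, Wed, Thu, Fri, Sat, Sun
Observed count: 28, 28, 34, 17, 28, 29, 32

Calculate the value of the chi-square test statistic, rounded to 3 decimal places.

6.214

Under H₀ each category has probability 1/7, so each expected count is 196/7 = 28.
χ² = (28−28)²/28 + (28−28)²/28 + (34−28)²/28 + (17−28)²/28 + (28−28)²/28 + (29−28)²/28 + (32−28)²/28
   = 0.0000 + 0.0000 + 1.2857 + 4.3214 + 0.0000 + 0.0357 + 0.5714
Sum = 6.214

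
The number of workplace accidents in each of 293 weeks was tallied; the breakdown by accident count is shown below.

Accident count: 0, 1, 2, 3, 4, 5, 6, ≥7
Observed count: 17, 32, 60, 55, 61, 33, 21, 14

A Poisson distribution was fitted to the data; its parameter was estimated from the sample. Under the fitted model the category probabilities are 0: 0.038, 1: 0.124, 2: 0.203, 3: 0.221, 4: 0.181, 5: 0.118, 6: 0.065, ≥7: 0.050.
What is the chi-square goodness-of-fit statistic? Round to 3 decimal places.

6.579

Expected counts E_i = n·p_i: 293×0.038 = 11.134, 293×0.124 = 36.332, 293×0.203 = 59.479, 293×0.221 = 64.753, 293×0.181 = 53.033, 293×0.118 = 34.574, 293×0.065 = 19.045, 293×0.050 = 14.65.
χ² = (17−11.134)²/11.134 + (32−36.332)²/36.332 + (60−59.479)²/59.479 + (55−64.753)²/64.753 + (61−53.033)²/53.033 + (33−34.574)²/34.574 + (21−19.045)²/19.045 + (14−14.65)²/14.65
   = 3.0905 + 0.5165 + 0.0046 + 1.4690 + 1.1969 + 0.0717 + 0.2007 + 0.0288
Sum = 6.579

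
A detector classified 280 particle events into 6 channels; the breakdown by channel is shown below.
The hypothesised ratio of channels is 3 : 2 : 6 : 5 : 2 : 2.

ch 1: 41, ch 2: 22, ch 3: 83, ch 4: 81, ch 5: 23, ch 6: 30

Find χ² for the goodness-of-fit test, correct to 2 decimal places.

4.09

Ratio total = 20. Expected counts: 280×3/20 = 42, 280×2/20 = 28, 280×6/20 = 84, 280×5/20 = 70, 280×2/20 = 28, 280×2/20 = 28.
cat         O        E   (O−E)²/E
ch 1       41       42      0.024
ch 2       22       28      1.286
ch 3       83       84      0.012
ch 4       81       70      1.729
ch 5       23       28      0.893
ch 6       30       28      0.143
Sum = 4.09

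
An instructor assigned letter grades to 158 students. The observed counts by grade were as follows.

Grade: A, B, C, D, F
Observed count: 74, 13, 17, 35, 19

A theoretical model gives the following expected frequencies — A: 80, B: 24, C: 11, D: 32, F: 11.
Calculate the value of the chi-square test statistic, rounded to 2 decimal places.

14.86

χ² = (74−80)²/80 + (13−24)²/24 + (17−11)²/11 + (35−32)²/32 + (19−11)²/11
   = 0.450 + 5.042 + 3.273 + 0.281 + 5.818
Sum = 14.86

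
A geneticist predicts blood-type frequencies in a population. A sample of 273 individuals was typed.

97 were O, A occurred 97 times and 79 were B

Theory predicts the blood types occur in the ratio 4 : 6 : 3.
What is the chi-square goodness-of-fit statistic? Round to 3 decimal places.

12.750

Ratio total = 13. Expected counts: 273×4/13 = 84, 273×6/13 = 126, 273×3/13 = 63.
O: (97 − 84)²/84 = 169/84 = 2.0119
A: (97 − 126)²/126 = 841/126 = 6.6746
B: (79 − 63)²/63 = 256/63 = 4.0635
Sum = 12.750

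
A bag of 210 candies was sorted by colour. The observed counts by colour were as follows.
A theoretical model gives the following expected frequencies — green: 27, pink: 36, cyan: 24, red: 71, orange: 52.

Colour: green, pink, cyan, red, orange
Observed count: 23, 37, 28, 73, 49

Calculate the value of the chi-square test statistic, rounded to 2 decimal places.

χ² = (23−27)²/27 + (37−36)²/36 + (28−24)²/24 + (73−71)²/71 + (49−52)²/52
   = 0.593 + 0.028 + 0.667 + 0.056 + 0.173
Sum = 1.52

1.52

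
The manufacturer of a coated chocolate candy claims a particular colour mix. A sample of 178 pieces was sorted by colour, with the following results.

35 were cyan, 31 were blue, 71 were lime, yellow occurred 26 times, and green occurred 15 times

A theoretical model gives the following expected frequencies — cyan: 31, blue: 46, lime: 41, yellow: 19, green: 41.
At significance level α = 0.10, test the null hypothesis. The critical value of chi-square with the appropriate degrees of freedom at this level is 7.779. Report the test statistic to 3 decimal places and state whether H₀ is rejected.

χ² = (35−31)²/31 + (31−46)²/46 + (71−41)²/41 + (26−19)²/19 + (15−41)²/41
   = 0.5161 + 4.8913 + 21.9512 + 2.5789 + 16.4878
Sum = 46.425
df = 4. Since 46.425 > 7.779, we reject H₀.

46.425; reject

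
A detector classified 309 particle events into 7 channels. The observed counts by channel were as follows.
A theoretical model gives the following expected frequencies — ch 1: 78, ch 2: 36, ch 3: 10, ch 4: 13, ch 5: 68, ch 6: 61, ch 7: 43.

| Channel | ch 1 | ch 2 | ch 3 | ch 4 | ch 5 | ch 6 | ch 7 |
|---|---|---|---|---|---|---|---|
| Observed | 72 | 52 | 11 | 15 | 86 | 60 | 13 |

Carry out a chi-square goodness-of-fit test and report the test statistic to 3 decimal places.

cat         O        E   (O−E)²/E
ch 1       72       78     0.4615
ch 2       52       36     7.1111
ch 3       11       10     0.1000
ch 4       15       13     0.3077
ch 5       86       68     4.7647
ch 6       60       61     0.0164
ch 7       13       43    20.9302
Sum = 33.692

33.692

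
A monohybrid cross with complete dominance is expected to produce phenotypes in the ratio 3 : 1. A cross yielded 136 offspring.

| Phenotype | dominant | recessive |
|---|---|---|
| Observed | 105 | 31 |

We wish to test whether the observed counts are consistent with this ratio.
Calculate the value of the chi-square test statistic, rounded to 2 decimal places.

Ratio total = 4. Expected counts: 136×3/4 = 102, 136×1/4 = 34.
χ² = (105−102)²/102 + (31−34)²/34
   = 0.088 + 0.265
Sum = 0.35

0.35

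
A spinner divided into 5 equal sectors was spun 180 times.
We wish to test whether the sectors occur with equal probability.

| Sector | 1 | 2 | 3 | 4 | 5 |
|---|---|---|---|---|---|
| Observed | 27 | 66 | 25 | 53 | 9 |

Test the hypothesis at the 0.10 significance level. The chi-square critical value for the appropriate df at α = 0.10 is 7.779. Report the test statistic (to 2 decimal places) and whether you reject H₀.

Under H₀ each category has probability 1/5, so each expected count is 180/5 = 36.
cat         O        E   (O−E)²/E
1          27       36      2.250
2          66       36     25.000
3          25       36      3.361
4          53       36      8.028
5           9       36     20.250
Sum = 58.89
df = 4. Since 58.89 > 7.779, we reject H₀.

58.89; reject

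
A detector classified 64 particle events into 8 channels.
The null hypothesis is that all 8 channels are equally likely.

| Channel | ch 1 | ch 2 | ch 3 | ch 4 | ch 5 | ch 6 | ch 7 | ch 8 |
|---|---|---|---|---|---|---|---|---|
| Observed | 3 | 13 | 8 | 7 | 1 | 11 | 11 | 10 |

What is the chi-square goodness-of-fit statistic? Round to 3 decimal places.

Under H₀ each category has probability 1/8, so each expected count is 64/8 = 8.
ch 1: (3 − 8)²/8 = 25/8 = 3.1250
ch 2: (13 − 8)²/8 = 25/8 = 3.1250
ch 3: (8 − 8)²/8 = 0/8 = 0.0000
ch 4: (7 − 8)²/8 = 1/8 = 0.1250
ch 5: (1 − 8)²/8 = 49/8 = 6.1250
ch 6: (11 − 8)²/8 = 9/8 = 1.1250
ch 7: (11 − 8)²/8 = 9/8 = 1.1250
ch 8: (10 − 8)²/8 = 4/8 = 0.5000
Sum = 15.250

15.250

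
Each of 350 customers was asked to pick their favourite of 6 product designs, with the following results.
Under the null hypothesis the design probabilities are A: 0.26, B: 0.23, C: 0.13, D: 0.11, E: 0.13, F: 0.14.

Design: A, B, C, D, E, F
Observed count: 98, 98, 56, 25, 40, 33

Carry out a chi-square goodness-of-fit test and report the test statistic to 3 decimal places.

17.389

Expected counts E_i = n·p_i: 350×0.26 = 91, 350×0.23 = 80.5, 350×0.13 = 45.5, 350×0.11 = 38.5, 350×0.13 = 45.5, 350×0.14 = 49.
A: (98 − 91)²/91 = 49/91 = 0.5385
B: (98 − 80.5)²/80.5 = 306.25/80.5 = 3.8043
C: (56 − 45.5)²/45.5 = 110.25/45.5 = 2.4231
D: (25 − 38.5)²/38.5 = 182.25/38.5 = 4.7338
E: (40 − 45.5)²/45.5 = 30.25/45.5 = 0.6648
F: (33 − 49)²/49 = 256/49 = 5.2245
Sum = 17.389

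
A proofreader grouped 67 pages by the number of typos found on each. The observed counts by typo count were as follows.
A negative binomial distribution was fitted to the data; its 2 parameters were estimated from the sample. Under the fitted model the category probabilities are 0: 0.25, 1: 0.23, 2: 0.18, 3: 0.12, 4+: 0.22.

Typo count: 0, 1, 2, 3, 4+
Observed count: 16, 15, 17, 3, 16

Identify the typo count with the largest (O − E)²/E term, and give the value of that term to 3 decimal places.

Expected counts E_i = n·p_i: 67×0.25 = 16.75, 67×0.23 = 15.41, 67×0.18 = 12.06, 67×0.12 = 8.04, 67×0.22 = 14.74.
0: (16 − 16.75)²/16.75 = 0.5625/16.75 = 0.0336
1: (15 − 15.41)²/15.41 = 0.1681/15.41 = 0.0109
2: (17 − 12.06)²/12.06 = 24.4036/12.06 = 2.0235
3: (3 − 8.04)²/8.04 = 25.4016/8.04 = 3.1594
4+: (16 − 14.74)²/14.74 = 1.5876/14.74 = 0.1077
The largest term is for 3: 3.159.

3, 3.159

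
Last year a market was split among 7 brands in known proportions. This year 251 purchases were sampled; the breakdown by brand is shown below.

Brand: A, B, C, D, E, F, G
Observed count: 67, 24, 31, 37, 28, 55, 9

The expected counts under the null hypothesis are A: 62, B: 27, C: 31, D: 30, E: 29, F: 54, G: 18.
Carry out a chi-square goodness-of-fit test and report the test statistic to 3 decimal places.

χ² = (67−62)²/62 + (24−27)²/27 + (31−31)²/31 + (37−30)²/30 + (28−29)²/29 + (55−54)²/54 + (9−18)²/18
   = 0.4032 + 0.3333 + 0.0000 + 1.6333 + 0.0345 + 0.0185 + 4.5000
Sum = 6.923

6.923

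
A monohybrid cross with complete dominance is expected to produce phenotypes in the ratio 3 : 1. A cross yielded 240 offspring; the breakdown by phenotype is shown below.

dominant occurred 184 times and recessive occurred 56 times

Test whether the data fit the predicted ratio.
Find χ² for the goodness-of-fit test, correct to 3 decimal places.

0.356

Ratio total = 4. Expected counts: 240×3/4 = 180, 240×1/4 = 60.
χ² = (184−180)²/180 + (56−60)²/60
   = 0.0889 + 0.2667
Sum = 0.356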